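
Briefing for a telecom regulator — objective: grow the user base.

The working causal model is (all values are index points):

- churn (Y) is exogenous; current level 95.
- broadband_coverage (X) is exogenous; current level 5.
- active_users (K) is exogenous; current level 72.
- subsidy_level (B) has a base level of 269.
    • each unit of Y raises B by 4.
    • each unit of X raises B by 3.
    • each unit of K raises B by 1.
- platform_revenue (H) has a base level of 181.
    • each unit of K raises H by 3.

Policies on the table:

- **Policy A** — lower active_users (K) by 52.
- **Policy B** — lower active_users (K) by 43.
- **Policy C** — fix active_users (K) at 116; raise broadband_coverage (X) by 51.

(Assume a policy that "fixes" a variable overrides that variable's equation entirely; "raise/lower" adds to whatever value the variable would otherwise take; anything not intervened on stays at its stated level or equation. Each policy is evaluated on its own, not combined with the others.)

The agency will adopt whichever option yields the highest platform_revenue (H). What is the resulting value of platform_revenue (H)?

Policy A (K − 52):
  K = 72 − 52 = 20
  H = 181 + 3·20 = 241
Policy B (K − 43):
  K = 72 − 43 = 29
  H = 181 + 3·29 = 268
Policy C (K := 116, X + 51):
  K = 116
  H = 181 + 3·116 = 529
Comparing — Policy A: H=241, Policy B: H=268, Policy C: H=529. Highest is 529 (Policy C).

529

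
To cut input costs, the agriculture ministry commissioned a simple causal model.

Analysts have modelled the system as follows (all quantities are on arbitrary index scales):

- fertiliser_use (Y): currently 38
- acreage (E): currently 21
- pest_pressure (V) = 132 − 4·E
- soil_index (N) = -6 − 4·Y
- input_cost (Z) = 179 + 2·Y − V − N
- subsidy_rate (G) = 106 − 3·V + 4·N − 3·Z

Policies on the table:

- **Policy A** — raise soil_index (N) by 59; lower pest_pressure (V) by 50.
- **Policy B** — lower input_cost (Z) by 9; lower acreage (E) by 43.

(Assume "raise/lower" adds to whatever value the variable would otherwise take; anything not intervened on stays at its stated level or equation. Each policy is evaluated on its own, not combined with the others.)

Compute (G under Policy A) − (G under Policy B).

386

Policy A (N + 59, V − 50):
  Y = 38
  E = 21
  V = 132 − 4·21 (−50 from intervention) = -2
  N = -6 − 4·38 (+59 from intervention) = -99
  Z = 179 + 2·38 − (-2) − (-99) = 356
  G = 106 − 3·(-2) + 4·(-99) − 3·356 = -1352
Policy B (Z − 9, E − 43):
  Y = 38
  E = 21 − 43 = -22
  V = 132 − 4·(-22) = 220
  N = -6 − 4·38 = -158
  Z = 179 + 2·38 − 220 − (-158) (−9 from intervention) = 184
  G = 106 − 3·220 + 4·(-158) − 3·184 = -1738
G: -1352 − (-1738) = 386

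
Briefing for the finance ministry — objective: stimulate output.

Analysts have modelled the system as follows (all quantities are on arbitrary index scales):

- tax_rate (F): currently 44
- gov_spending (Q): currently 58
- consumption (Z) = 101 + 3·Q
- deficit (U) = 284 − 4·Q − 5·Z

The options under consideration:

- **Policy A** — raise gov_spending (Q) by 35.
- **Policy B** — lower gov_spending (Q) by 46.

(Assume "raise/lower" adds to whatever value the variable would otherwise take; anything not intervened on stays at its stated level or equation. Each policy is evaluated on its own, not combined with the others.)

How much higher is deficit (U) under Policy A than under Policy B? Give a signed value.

-1539

Policy A (Q + 35):
  Q = 58 + 35 = 93
  Z = 101 + 3·93 = 380
  U = 284 − 4·93 − 5·380 = -1988
Policy B (Q − 46):
  Q = 58 − 46 = 12
  Z = 101 + 3·12 = 137
  U = 284 − 4·12 − 5·137 = -449
U: -1988 − (-449) = -1539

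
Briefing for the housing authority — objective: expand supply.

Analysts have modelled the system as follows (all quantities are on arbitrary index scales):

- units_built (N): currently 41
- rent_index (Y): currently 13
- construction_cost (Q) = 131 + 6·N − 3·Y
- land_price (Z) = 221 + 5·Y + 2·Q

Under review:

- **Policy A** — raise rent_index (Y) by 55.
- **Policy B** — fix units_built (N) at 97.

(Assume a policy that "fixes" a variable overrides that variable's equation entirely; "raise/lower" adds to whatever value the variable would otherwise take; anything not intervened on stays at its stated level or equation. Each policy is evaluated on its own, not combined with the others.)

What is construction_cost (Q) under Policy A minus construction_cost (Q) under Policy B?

-501

Policy A (Y + 55):
  N = 41
  Y = 13 + 55 = 68
  Q = 131 + 6·41 − 3·68 = 173
Policy B (N := 97):
  N = 97
  Y = 13
  Q = 131 + 6·97 − 3·13 = 674
Q: 173 − 674 = -501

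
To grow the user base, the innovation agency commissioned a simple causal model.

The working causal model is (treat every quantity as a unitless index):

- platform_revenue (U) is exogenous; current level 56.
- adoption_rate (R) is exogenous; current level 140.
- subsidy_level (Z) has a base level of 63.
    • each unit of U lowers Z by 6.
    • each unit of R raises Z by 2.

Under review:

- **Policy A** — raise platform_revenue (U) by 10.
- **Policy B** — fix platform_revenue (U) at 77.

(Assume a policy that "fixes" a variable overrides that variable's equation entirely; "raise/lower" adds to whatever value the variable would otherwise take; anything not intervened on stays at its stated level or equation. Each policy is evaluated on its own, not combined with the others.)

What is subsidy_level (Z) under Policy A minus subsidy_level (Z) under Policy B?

66

Policy A (U + 10):
  U = 56 + 10 = 66
  R = 140
  Z = 63 − 6·66 + 2·140 = -53
Policy B (U := 77):
  U = 77
  R = 140
  Z = 63 − 6·77 + 2·140 = -119
Z: -53 − (-119) = 66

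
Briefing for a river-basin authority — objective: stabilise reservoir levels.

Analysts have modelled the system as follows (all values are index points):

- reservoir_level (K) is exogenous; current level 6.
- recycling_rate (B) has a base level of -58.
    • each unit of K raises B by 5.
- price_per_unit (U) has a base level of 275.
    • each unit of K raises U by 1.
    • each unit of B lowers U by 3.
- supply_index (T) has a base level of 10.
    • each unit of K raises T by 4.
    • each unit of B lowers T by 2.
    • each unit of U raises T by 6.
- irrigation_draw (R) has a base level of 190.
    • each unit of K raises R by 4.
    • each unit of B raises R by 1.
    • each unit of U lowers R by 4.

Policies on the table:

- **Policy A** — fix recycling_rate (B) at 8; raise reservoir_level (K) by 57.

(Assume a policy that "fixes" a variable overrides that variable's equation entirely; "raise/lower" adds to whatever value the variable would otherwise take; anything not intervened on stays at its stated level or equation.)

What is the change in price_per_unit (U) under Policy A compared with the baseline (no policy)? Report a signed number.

Baseline:
  K = 6
  B = -58 + 5·6 = -28
  U = 275 + 6 − 3·(-28) = 365
Policy A (B := 8, K + 57):
  K = 6 + 57 = 63
  B = 8
  U = 275 + 63 − 3·8 = 314
Change in U: 314 − 365 = -51

-51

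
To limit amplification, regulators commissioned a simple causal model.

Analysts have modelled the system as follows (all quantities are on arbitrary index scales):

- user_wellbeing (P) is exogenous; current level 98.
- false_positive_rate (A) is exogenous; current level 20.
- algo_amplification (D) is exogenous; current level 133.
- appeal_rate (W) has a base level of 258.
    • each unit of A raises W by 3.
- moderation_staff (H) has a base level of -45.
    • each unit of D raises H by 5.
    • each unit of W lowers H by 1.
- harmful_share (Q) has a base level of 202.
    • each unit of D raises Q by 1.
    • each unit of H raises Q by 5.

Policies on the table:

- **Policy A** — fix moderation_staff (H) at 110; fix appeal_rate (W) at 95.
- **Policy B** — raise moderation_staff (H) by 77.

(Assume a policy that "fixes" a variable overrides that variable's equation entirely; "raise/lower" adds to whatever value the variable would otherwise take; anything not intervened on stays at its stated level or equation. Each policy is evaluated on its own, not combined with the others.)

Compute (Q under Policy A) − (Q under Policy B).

Policy A (H := 110, W := 95):
  A = 20
  D = 133
  W = 95
  H = 110
  Q = 202 + 133 + 5·110 = 885
Policy B (H + 77):
  A = 20
  D = 133
  W = 258 + 3·20 = 318
  H = -45 + 5·133 − 318 (+77 from intervention) = 379
  Q = 202 + 133 + 5·379 = 2230
Q: 885 − 2230 = -1345

-1345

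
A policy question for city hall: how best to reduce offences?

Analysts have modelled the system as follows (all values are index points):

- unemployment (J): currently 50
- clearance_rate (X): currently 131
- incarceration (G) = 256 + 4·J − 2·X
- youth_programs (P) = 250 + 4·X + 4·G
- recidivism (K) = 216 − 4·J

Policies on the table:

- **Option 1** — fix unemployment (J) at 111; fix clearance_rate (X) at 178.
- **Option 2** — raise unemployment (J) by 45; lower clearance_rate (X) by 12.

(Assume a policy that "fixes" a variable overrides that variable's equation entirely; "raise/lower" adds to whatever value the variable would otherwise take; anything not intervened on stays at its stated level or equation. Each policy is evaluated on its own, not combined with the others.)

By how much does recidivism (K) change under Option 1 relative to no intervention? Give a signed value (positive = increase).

-244

Baseline:
  J = 50
  K = 216 − 4·50 = 16
Option 1 (J := 111, X := 178):
  J = 111
  K = 216 − 4·111 = -228
Change in K: -228 − 16 = -244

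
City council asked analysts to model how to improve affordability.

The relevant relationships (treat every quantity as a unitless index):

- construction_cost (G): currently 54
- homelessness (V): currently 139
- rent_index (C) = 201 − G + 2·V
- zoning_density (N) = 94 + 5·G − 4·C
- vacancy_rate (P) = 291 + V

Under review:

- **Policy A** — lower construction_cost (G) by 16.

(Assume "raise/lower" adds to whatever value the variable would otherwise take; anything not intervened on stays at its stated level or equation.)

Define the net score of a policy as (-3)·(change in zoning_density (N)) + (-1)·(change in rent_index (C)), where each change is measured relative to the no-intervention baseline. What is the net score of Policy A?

416

Baseline:
  G = 54
  V = 139
  C = 201 − 54 + 2·139 = 425
  N = 94 + 5·54 − 4·425 = -1336
Policy A (G − 16):
  G = 54 − 16 = 38
  V = 139
  C = 201 − 38 + 2·139 = 441
  N = 94 + 5·38 − 4·441 = -1480
ΔN = -1480 − (-1336) = -144; ΔC = 441 − 425 = 16
Score = (-3)·(-144) + (-1)·16 = 416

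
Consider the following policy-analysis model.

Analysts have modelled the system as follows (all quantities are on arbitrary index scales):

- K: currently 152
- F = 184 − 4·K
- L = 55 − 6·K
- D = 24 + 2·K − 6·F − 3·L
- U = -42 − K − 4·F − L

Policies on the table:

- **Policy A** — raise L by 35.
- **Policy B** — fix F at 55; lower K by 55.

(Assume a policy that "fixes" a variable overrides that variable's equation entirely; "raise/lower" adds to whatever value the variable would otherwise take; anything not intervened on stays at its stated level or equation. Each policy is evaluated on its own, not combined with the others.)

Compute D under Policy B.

1469

Policy B (F := 55, K − 55):
  K = 152 − 55 = 97
  F = 55
  L = 55 − 6·97 = -527
  D = 24 + 2·97 − 6·55 − 3·(-527) = 1469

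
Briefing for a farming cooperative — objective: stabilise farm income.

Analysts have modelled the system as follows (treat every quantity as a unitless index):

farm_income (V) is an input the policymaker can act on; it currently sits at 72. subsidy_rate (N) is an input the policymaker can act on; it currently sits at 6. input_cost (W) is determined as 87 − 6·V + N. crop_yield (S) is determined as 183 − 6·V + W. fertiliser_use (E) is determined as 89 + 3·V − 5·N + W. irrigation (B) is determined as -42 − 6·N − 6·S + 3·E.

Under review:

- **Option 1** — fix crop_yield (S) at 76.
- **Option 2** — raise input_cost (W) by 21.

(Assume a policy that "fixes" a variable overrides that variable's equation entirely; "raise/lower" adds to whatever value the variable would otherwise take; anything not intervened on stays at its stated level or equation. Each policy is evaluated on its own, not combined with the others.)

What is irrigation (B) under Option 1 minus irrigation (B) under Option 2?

Option 1 (S := 76):
  V = 72
  N = 6
  W = 87 − 6·72 + 6 = -339
  S = 76
  E = 89 + 3·72 − 5·6 + (-339) = -64
  B = -42 − 6·6 − 6·76 + 3·(-64) = -726
Option 2 (W + 21):
  V = 72
  N = 6
  W = 87 − 6·72 + 6 (+21 from intervention) = -318
  S = 183 − 6·72 + (-318) = -567
  E = 89 + 3·72 − 5·6 + (-318) = -43
  B = -42 − 6·6 − 6·(-567) + 3·(-43) = 3195
B: -726 − 3195 = -3921

-3921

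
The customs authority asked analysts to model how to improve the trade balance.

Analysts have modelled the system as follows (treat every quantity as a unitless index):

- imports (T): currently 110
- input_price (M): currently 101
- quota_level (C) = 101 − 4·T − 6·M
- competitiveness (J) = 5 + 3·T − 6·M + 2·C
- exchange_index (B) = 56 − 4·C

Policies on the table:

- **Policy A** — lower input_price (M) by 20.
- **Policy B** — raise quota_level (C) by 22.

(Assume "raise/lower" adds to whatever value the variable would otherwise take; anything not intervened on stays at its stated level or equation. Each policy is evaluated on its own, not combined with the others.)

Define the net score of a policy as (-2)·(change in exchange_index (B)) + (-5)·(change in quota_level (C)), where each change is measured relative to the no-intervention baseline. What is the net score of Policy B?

Baseline:
  T = 110
  M = 101
  C = 101 − 4·110 − 6·101 = -945
  B = 56 − 4·(-945) = 3836
Policy B (C + 22):
  T = 110
  M = 101
  C = 101 − 4·110 − 6·101 (+22 from intervention) = -923
  B = 56 − 4·(-923) = 3748
ΔB = 3748 − 3836 = -88; ΔC = -923 − (-945) = 22
Score = (-2)·(-88) + (-5)·22 = 66

66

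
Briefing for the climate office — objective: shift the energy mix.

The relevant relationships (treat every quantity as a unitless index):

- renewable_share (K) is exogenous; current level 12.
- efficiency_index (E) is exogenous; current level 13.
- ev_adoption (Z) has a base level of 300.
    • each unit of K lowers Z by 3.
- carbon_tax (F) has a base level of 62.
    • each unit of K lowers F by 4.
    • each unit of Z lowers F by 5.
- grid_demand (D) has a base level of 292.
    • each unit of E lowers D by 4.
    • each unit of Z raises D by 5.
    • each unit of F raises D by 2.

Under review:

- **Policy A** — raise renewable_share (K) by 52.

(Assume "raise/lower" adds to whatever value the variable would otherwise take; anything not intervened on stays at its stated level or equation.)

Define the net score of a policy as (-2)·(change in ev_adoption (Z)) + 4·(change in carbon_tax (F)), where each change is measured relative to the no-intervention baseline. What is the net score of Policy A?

2600

Baseline:
  K = 12
  Z = 300 − 3·12 = 264
  F = 62 − 4·12 − 5·264 = -1306
Policy A (K + 52):
  K = 12 + 52 = 64
  Z = 300 − 3·64 = 108
  F = 62 − 4·64 − 5·108 = -734
ΔZ = 108 − 264 = -156; ΔF = -734 − (-1306) = 572
Score = (-2)·(-156) + 4·572 = 2600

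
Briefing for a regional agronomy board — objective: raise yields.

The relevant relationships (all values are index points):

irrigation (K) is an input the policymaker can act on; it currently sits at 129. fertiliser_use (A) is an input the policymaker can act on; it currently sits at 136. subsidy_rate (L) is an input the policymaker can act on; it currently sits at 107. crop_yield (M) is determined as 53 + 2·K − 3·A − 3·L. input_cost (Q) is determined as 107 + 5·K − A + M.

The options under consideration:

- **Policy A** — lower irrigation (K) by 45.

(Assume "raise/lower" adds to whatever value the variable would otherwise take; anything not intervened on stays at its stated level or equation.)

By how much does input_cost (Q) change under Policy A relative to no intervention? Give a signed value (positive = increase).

Baseline:
  K = 129
  A = 136
  L = 107
  M = 53 + 2·129 − 3·136 − 3·107 = -418
  Q = 107 + 5·129 − 136 + (-418) = 198
Policy A (K − 45):
  K = 129 − 45 = 84
  A = 136
  L = 107
  M = 53 + 2·84 − 3·136 − 3·107 = -508
  Q = 107 + 5·84 − 136 + (-508) = -117
Change in Q: -117 − 198 = -315

-315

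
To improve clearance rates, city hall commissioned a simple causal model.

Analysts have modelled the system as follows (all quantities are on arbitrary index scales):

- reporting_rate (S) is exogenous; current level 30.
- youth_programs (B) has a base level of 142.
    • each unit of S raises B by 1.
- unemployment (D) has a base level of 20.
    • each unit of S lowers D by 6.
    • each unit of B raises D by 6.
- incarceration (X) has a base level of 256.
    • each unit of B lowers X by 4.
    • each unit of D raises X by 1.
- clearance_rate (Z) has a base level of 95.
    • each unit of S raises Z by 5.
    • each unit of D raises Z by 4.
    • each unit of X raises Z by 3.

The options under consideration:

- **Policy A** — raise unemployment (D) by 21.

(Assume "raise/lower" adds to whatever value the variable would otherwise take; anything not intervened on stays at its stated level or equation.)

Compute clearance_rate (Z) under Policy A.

Policy A (D + 21):
  S = 30
  B = 142 + 30 = 172
  D = 20 − 6·30 + 6·172 (+21 from intervention) = 893
  X = 256 − 4·172 + 893 = 461
  Z = 95 + 5·30 + 4·893 + 3·461 = 5200

5200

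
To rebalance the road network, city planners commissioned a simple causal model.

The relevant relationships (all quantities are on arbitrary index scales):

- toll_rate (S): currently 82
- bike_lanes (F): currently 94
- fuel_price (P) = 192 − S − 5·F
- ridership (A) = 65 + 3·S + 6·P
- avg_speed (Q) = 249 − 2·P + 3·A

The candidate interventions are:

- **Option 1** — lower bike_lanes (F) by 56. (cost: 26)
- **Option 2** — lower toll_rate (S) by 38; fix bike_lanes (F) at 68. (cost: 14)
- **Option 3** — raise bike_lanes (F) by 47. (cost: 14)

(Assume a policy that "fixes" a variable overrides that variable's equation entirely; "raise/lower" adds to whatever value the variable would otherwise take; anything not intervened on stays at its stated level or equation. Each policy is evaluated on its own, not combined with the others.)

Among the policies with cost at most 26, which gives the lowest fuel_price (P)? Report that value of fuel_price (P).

Option 1 (F − 56):
  S = 82
  F = 94 − 56 = 38
  P = 192 − 82 − 5·38 = -80
Option 2 (S − 38, F := 68):
  S = 82 − 38 = 44
  F = 68
  P = 192 − 44 − 5·68 = -192
Option 3 (F + 47):
  S = 82
  F = 94 + 47 = 141
  P = 192 − 82 − 5·141 = -595
Comparing — Option 1: P=-80, Option 2: P=-192, Option 3: P=-595. Lowest is -595 (Option 3).

-595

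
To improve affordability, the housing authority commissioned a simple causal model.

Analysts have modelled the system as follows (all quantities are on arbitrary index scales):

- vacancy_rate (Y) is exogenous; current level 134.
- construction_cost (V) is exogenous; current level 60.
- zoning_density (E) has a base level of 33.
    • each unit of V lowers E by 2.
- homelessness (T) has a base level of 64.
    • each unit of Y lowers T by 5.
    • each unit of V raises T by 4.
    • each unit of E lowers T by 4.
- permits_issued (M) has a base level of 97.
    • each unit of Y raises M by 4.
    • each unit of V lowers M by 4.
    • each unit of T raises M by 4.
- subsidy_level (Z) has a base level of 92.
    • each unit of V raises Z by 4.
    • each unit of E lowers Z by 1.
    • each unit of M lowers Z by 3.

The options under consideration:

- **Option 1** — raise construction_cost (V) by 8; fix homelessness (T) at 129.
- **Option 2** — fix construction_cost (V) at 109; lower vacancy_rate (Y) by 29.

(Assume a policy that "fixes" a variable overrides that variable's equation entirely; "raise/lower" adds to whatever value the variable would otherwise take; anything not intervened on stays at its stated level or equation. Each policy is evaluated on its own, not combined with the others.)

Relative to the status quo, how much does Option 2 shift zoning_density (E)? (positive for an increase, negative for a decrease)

Baseline:
  V = 60
  E = 33 − 2·60 = -87
Option 2 (V := 109, Y − 29):
  V = 109
  E = 33 − 2·109 = -185
Change in E: -185 − (-87) = -98

-98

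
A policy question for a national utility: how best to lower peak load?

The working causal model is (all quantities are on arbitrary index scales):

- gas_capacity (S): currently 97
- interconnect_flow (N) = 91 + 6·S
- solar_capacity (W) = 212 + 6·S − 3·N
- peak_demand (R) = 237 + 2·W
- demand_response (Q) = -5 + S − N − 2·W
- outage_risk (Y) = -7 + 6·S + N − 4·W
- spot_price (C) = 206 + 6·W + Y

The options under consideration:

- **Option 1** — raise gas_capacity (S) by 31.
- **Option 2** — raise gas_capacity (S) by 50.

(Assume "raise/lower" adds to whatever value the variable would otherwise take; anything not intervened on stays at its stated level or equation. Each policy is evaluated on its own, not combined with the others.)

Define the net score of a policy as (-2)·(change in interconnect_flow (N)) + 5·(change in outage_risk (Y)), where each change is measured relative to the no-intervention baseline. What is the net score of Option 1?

Baseline:
  S = 97
  N = 91 + 6·97 = 673
  W = 212 + 6·97 − 3·673 = -1225
  Y = -7 + 6·97 + 673 − 4·(-1225) = 6148
Option 1 (S + 31):
  S = 97 + 31 = 128
  N = 91 + 6·128 = 859
  W = 212 + 6·128 − 3·859 = -1597
  Y = -7 + 6·128 + 859 − 4·(-1597) = 8008
ΔN = 859 − 673 = 186; ΔY = 8008 − 6148 = 1860
Score = (-2)·186 + 5·1860 = 8928

8928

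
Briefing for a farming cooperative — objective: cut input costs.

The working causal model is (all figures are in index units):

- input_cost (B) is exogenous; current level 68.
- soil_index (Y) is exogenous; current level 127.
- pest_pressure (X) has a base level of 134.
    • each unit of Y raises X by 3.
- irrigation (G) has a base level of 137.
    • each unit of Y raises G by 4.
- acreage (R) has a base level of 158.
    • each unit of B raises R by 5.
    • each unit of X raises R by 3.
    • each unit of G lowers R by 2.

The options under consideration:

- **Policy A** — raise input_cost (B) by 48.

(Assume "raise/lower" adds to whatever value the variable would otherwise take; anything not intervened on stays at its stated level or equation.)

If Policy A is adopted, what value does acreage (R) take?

993

Policy A (B + 48):
  B = 68 + 48 = 116
  Y = 127
  X = 134 + 3·127 = 515
  G = 137 + 4·127 = 645
  R = 158 + 5·116 + 3·515 − 2·645 = 993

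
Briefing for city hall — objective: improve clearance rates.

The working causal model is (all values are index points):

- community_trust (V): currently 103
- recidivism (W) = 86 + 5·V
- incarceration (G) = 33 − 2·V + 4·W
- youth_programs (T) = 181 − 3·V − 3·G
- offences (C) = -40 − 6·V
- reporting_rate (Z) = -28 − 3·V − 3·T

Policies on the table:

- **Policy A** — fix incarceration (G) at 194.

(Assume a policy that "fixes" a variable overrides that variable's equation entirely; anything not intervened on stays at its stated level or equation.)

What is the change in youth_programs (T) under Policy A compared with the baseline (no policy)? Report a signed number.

6111

Baseline:
  V = 103
  W = 86 + 5·103 = 601
  G = 33 − 2·103 + 4·601 = 2231
  T = 181 − 3·103 − 3·2231 = -6821
Policy A (G := 194):
  V = 103
  W = 86 + 5·103 = 601
  G = 194
  T = 181 − 3·103 − 3·194 = -710
Change in T: -710 − (-6821) = 6111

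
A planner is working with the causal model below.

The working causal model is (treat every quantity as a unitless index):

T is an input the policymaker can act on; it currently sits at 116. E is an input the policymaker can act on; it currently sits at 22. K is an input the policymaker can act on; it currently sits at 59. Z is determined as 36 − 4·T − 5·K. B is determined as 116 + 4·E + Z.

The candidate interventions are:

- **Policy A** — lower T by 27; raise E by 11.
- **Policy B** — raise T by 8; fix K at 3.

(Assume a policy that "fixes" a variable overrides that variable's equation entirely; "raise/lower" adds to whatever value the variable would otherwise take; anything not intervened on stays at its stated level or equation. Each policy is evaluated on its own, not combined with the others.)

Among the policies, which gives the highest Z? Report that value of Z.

Policy A (T − 27, E + 11):
  T = 116 − 27 = 89
  K = 59
  Z = 36 − 4·89 − 5·59 = -615
Policy B (T + 8, K := 3):
  T = 116 + 8 = 124
  K = 3
  Z = 36 − 4·124 − 5·3 = -475
Comparing — Policy A: Z=-615, Policy B: Z=-475. Highest is -475 (Policy B).

-475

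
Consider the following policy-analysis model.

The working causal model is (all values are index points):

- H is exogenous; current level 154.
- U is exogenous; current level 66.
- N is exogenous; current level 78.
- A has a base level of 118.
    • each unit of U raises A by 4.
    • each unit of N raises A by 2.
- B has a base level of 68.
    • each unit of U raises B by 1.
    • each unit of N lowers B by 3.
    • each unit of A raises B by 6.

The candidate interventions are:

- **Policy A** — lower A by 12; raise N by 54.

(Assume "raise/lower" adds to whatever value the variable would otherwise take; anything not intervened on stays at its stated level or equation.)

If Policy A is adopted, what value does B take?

Policy A (A − 12, N + 54):
  U = 66
  N = 78 + 54 = 132
  A = 118 + 4·66 + 2·132 (−12 from intervention) = 634
  B = 68 + 66 − 3·132 + 6·634 = 3542

3542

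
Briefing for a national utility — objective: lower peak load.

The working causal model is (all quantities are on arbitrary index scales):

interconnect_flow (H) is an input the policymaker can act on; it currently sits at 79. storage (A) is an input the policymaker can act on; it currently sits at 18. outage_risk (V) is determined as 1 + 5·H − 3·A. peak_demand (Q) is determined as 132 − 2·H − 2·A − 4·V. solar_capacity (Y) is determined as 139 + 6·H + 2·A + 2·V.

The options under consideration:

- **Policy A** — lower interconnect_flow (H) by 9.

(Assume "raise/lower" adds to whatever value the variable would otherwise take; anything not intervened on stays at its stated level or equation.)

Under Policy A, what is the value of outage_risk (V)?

297

Policy A (H − 9):
  H = 79 − 9 = 70
  A = 18
  V = 1 + 5·70 − 3·18 = 297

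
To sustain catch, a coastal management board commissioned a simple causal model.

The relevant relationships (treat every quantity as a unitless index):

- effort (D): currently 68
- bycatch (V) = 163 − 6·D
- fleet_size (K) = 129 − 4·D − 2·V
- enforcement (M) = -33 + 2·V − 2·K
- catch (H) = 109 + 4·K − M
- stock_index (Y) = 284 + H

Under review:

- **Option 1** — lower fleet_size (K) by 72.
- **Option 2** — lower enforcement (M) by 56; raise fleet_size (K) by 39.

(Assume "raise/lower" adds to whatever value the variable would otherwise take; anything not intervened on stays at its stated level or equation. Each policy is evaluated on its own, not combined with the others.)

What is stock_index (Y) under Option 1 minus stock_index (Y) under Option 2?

Option 1 (K − 72):
  D = 68
  V = 163 − 6·68 = -245
  K = 129 − 4·68 − 2·(-245) (−72 from intervention) = 275
  M = -33 + 2·(-245) − 2·275 = -1073
  H = 109 + 4·275 − (-1073) = 2282
  Y = 284 + 2282 = 2566
Option 2 (M − 56, K + 39):
  D = 68
  V = 163 − 6·68 = -245
  K = 129 − 4·68 − 2·(-245) (+39 from intervention) = 386
  M = -33 + 2·(-245) − 2·386 (−56 from intervention) = -1351
  H = 109 + 4·386 − (-1351) = 3004
  Y = 284 + 3004 = 3288
Y: 2566 − 3288 = -722

-722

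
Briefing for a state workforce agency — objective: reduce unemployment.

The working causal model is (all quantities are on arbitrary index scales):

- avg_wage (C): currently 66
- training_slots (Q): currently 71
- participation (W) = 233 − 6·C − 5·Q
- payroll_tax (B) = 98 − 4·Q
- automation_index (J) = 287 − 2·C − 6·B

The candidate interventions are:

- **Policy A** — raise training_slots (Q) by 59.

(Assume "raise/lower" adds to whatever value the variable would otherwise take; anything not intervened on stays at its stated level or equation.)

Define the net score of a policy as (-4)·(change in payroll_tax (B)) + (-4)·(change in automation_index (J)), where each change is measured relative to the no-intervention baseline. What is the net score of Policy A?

Baseline:
  C = 66
  Q = 71
  B = 98 − 4·71 = -186
  J = 287 − 2·66 − 6·(-186) = 1271
Policy A (Q + 59):
  C = 66
  Q = 71 + 59 = 130
  B = 98 − 4·130 = -422
  J = 287 − 2·66 − 6·(-422) = 2687
ΔB = -422 − (-186) = -236; ΔJ = 2687 − 1271 = 1416
Score = (-4)·(-236) + (-4)·1416 = -4720

-4720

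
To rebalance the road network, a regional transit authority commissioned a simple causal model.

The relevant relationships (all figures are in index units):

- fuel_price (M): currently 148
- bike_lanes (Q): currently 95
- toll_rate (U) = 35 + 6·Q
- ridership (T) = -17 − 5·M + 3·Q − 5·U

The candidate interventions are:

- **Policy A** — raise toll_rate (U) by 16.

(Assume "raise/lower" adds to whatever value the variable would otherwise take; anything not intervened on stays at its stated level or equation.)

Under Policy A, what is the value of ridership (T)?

Policy A (U + 16):
  M = 148
  Q = 95
  U = 35 + 6·95 (+16 from intervention) = 621
  T = -17 − 5·148 + 3·95 − 5·621 = -3577

-3577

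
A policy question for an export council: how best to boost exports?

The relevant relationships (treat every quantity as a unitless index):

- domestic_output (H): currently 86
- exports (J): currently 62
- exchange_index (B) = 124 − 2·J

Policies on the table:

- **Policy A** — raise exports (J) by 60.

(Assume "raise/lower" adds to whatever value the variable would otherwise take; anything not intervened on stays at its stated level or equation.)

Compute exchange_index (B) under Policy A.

-120

Policy A (J + 60):
  J = 62 + 60 = 122
  B = 124 − 2·122 = -120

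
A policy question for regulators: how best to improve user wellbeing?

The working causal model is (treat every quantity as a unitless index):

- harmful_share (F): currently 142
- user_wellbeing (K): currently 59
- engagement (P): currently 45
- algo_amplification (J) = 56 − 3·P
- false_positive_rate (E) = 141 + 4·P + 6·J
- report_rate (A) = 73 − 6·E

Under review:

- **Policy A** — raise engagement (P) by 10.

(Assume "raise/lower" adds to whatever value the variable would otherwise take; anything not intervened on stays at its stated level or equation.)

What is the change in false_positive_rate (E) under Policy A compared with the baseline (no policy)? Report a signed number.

Baseline:
  P = 45
  J = 56 − 3·45 = -79
  E = 141 + 4·45 + 6·(-79) = -153
Policy A (P + 10):
  P = 45 + 10 = 55
  J = 56 − 3·55 = -109
  E = 141 + 4·55 + 6·(-109) = -293
Change in E: -293 − (-153) = -140

-140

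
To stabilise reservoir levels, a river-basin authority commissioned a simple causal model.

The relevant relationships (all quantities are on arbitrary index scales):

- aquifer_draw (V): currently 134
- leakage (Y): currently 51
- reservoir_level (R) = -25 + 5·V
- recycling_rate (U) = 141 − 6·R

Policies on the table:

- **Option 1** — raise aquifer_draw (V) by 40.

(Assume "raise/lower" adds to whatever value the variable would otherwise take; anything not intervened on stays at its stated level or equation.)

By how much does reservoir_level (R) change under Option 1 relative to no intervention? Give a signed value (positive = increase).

Baseline:
  V = 134
  R = -25 + 5·134 = 645
Option 1 (V + 40):
  V = 134 + 40 = 174
  R = -25 + 5·174 = 845
Change in R: 845 − 645 = 200

200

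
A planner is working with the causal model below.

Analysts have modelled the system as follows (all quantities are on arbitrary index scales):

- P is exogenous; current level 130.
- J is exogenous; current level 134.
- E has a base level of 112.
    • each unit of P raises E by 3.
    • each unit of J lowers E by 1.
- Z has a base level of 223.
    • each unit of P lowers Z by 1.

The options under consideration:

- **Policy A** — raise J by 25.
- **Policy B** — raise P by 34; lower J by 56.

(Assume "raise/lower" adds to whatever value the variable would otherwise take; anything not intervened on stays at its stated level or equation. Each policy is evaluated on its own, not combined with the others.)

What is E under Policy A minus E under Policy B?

-183

Policy A (J + 25):
  P = 130
  J = 134 + 25 = 159
  E = 112 + 3·130 − 159 = 343
Policy B (P + 34, J − 56):
  P = 130 + 34 = 164
  J = 134 − 56 = 78
  E = 112 + 3·164 − 78 = 526
E: 343 − 526 = -183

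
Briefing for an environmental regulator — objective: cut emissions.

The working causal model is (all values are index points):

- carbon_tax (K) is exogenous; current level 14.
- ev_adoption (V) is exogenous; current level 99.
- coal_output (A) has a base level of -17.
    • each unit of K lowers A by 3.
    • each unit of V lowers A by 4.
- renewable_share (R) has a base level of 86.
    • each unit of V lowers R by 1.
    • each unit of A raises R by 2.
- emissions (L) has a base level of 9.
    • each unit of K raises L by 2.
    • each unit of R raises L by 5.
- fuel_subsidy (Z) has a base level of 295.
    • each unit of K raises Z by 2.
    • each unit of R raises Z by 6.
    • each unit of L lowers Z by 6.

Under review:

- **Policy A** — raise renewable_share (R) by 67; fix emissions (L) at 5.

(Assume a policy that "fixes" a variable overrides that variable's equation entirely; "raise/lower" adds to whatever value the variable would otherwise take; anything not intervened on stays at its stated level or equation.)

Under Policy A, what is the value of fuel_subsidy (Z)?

Policy A (R + 67, L := 5):
  K = 14
  V = 99
  A = -17 − 3·14 − 4·99 = -455
  R = 86 − 99 + 2·(-455) (+67 from intervention) = -856
  L = 5
  Z = 295 + 2·14 + 6·(-856) − 6·5 = -4843

-4843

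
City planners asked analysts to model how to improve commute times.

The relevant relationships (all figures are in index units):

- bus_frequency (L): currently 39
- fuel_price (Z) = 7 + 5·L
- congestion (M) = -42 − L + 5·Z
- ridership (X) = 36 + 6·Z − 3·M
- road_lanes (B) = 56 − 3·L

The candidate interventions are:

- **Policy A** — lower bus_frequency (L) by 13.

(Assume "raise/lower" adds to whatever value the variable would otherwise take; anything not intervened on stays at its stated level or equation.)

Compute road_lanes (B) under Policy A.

Policy A (L − 13):
  L = 39 − 13 = 26
  B = 56 − 3·26 = -22

-22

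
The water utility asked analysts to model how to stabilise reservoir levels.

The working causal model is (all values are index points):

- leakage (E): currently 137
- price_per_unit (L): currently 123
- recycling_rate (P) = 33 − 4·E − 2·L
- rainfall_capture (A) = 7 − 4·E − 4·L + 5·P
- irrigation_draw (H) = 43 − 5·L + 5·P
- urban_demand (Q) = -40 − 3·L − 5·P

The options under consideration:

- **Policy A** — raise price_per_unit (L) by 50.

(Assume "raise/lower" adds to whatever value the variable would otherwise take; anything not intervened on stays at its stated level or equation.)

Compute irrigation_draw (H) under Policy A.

-5127

Policy A (L + 50):
  E = 137
  L = 123 + 50 = 173
  P = 33 − 4·137 − 2·173 = -861
  H = 43 − 5·173 + 5·(-861) = -5127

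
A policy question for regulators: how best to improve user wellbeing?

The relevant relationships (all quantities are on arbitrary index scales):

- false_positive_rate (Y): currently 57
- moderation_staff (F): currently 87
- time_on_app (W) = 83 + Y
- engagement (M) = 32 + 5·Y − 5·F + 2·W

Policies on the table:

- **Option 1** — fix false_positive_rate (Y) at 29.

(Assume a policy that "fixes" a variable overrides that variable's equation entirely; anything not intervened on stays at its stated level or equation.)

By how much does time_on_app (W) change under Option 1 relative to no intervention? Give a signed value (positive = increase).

Baseline:
  Y = 57
  W = 83 + 57 = 140
Option 1 (Y := 29):
  Y = 29
  W = 83 + 29 = 112
Change in W: 112 − 140 = -28

-28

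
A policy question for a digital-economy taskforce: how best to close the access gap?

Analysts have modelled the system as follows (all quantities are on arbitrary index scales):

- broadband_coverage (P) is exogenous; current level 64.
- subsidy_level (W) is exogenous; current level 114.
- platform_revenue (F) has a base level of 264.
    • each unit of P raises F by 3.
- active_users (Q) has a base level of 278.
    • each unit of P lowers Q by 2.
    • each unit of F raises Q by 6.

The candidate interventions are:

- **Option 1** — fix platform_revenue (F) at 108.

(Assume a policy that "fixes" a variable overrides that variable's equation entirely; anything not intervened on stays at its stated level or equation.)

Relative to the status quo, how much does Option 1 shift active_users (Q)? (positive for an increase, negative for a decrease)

Baseline:
  P = 64
  F = 264 + 3·64 = 456
  Q = 278 − 2·64 + 6·456 = 2886
Option 1 (F := 108):
  P = 64
  F = 108
  Q = 278 − 2·64 + 6·108 = 798
Change in Q: 798 − 2886 = -2088

-2088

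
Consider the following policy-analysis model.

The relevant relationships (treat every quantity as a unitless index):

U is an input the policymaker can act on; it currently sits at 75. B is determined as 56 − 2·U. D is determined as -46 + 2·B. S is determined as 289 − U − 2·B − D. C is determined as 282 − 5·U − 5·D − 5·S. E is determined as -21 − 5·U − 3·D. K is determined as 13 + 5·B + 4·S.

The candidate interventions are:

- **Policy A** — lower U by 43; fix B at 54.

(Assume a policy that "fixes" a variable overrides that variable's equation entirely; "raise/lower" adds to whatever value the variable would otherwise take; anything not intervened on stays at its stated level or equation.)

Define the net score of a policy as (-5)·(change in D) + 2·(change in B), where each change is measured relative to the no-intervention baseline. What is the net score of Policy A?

-1184

Baseline:
  U = 75
  B = 56 − 2·75 = -94
  D = -46 + 2·(-94) = -234
Policy A (U − 43, B := 54):
  U = 75 − 43 = 32
  B = 54
  D = -46 + 2·54 = 62
ΔD = 62 − (-234) = 296; ΔB = 54 − (-94) = 148
Score = (-5)·296 + 2·148 = -1184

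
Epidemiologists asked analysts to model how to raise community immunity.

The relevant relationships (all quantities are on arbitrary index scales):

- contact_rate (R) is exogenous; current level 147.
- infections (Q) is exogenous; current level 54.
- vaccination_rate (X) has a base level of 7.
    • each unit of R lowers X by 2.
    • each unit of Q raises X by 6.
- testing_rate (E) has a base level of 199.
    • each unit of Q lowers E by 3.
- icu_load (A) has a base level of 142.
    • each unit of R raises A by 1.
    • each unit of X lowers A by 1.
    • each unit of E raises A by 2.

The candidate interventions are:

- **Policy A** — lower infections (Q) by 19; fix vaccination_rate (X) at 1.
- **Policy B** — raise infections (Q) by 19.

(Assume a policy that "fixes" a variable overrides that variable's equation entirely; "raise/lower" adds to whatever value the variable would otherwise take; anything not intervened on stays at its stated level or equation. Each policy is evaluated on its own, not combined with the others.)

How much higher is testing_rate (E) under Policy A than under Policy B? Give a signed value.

Policy A (Q − 19, X := 1):
  Q = 54 − 19 = 35
  E = 199 − 3·35 = 94
Policy B (Q + 19):
  Q = 54 + 19 = 73
  E = 199 − 3·73 = -20
E: 94 − (-20) = 114

114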